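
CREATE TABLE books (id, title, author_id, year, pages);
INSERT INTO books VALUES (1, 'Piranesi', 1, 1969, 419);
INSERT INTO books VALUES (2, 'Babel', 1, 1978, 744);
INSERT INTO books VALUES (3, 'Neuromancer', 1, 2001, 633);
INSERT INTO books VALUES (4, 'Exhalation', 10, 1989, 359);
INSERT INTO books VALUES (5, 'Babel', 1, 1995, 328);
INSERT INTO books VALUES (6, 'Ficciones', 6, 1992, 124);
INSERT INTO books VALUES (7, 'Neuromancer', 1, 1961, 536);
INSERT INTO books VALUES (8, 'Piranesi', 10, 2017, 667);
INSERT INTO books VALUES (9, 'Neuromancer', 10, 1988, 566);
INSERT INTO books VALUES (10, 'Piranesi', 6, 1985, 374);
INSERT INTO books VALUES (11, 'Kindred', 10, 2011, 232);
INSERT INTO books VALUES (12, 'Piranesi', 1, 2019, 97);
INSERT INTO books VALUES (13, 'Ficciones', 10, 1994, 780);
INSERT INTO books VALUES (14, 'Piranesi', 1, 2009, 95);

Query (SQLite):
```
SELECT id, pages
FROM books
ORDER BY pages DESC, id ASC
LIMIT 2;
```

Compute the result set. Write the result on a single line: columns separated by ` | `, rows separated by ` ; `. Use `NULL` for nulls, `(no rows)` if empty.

Sort by pages desc, tiebreak id asc: (780, id=13), (744, id=2), (667, id=8), (633, id=3), (566, id=9) …. Take first 2.

13 | 780 ; 2 | 744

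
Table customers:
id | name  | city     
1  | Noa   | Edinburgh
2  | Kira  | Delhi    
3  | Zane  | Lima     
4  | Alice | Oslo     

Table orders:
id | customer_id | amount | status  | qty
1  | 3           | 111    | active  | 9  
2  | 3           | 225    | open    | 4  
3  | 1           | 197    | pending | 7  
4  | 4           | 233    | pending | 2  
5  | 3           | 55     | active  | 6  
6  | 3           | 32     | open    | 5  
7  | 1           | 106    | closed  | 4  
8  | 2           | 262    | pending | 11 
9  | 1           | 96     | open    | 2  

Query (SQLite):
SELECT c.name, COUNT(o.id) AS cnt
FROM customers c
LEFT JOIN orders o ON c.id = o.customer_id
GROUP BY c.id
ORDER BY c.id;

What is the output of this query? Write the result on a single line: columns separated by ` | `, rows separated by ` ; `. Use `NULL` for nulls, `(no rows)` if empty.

Noa | 3 ; Kira | 1 ; Zane | 4 ; Alice | 1

LEFT JOIN keeps every customers row; unmatched ones get NULL for orders columns.
Group by customers.id and compute COUNT(o.id). COUNT(col) of an all-NULL group is 0.
  1: ids {3, 7, 9} → COUNT(o.id)=3
  2: ids {8} → COUNT(o.id)=1
  3: ids {1, 2, 5, 6} → COUNT(o.id)=4
  4: ids {4} → COUNT(o.id)=1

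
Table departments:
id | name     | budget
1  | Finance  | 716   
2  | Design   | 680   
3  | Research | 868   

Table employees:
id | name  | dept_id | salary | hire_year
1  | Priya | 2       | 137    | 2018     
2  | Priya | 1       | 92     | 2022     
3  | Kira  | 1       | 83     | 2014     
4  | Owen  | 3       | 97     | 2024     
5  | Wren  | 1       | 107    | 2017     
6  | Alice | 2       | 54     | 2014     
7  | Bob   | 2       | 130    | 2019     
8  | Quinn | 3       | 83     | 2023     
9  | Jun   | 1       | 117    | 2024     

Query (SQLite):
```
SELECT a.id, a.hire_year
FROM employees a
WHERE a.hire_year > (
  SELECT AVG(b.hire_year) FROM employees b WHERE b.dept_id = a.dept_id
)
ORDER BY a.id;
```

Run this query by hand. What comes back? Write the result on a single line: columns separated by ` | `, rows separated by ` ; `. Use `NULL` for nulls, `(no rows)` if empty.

1 | 2018 ; 2 | 2022 ; 4 | 2024 ; 7 | 2019 ; 9 | 2024

For each employees row a, compute AVG(hire_year) over rows sharing a.dept_id.
Keep row a if a.hire_year > that per-group AVG.
  dept_id=1: AVG(hire_year) = 2019.25
  dept_id=2: AVG(hire_year) = 2017.0
  dept_id=3: AVG(hire_year) = 2023.5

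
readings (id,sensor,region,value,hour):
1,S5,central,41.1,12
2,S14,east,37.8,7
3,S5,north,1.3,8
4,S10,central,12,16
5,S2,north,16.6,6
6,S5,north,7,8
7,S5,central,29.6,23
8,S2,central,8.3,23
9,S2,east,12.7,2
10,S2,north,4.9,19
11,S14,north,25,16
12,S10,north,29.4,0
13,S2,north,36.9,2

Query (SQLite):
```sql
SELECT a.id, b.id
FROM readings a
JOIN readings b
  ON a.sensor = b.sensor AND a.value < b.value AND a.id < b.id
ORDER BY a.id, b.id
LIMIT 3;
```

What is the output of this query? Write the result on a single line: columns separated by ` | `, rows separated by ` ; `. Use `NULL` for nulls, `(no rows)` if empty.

3 | 6 ; 3 | 7 ; 4 | 12

Pairs (a,b) with same sensor, a.value < b.value, a.id < b.id.
sensor groups: S10:{4,12} S14:{2,11} S2:{5,8,9,10,13} S5:{1,3,6,7}
Ordered by (a.id, b.id); first 3.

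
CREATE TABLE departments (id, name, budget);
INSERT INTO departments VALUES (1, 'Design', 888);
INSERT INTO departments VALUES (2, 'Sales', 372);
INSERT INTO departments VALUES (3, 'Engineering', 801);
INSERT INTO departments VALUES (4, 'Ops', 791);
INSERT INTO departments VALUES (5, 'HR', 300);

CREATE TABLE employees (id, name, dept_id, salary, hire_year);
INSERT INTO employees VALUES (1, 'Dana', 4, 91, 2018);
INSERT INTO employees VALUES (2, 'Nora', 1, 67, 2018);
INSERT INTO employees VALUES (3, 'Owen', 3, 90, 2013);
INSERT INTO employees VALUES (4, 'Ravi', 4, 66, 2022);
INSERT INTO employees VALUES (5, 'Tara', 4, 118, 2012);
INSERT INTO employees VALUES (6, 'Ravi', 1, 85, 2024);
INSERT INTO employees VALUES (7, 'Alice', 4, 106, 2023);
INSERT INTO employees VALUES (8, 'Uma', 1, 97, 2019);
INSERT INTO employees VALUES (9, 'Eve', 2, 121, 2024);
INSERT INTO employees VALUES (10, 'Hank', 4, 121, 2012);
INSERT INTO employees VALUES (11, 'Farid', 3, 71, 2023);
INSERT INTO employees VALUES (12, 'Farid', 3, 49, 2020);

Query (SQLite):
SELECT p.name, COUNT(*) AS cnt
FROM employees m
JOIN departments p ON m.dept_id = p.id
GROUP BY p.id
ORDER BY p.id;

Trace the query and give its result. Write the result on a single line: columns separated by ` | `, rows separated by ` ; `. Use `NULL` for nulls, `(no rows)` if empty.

Design | 3 ; Sales | 1 ; Engineering | 3 ; Ops | 5

Join each employees row to its departments via dept_id.
Group joined rows by departments.id; compute COUNT(*) per group.
  1: ids {2, 6, 8} → COUNT(*)=3
  2: ids {9} → COUNT(*)=1
  3: ids {3, 11, 12} → COUNT(*)=3
  4: ids {1, 4, 5, 7, 10} → COUNT(*)=5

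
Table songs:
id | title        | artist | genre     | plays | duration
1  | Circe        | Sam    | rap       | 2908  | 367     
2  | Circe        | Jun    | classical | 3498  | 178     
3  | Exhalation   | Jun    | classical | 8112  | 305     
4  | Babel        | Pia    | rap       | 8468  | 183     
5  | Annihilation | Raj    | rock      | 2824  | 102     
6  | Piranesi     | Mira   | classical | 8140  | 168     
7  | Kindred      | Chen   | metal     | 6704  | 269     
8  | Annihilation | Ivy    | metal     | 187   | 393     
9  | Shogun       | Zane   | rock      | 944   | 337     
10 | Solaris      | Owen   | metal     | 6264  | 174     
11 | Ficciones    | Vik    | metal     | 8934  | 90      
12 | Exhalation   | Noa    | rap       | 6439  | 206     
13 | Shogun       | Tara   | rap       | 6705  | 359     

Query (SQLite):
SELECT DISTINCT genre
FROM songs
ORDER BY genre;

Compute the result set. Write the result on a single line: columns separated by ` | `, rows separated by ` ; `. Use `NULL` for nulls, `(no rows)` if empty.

classical ; metal ; rap ; rock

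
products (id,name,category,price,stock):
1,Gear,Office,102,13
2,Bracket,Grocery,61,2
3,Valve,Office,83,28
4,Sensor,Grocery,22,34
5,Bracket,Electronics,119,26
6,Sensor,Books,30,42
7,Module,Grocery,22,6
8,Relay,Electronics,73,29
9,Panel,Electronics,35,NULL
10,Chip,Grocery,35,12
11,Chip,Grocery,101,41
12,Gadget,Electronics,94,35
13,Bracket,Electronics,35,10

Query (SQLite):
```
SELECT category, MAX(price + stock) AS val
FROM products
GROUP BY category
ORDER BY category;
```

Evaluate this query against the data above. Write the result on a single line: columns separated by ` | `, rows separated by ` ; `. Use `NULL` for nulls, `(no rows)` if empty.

Books | 72 ; Electronics | 145 ; Grocery | 142 ; Office | 115

For each row compute price + stock.
Group by category; take MAX of the expression per group.
  Books: ids {6} → MAX(price + stock)=72
  Electronics: ids {5, 8, 9, 12, 13} → MAX(price + stock)=145
  Grocery: ids {2, 4, 7, 10, 11} → MAX(price + stock)=142
  Office: ids {1, 3} → MAX(price + stock)=115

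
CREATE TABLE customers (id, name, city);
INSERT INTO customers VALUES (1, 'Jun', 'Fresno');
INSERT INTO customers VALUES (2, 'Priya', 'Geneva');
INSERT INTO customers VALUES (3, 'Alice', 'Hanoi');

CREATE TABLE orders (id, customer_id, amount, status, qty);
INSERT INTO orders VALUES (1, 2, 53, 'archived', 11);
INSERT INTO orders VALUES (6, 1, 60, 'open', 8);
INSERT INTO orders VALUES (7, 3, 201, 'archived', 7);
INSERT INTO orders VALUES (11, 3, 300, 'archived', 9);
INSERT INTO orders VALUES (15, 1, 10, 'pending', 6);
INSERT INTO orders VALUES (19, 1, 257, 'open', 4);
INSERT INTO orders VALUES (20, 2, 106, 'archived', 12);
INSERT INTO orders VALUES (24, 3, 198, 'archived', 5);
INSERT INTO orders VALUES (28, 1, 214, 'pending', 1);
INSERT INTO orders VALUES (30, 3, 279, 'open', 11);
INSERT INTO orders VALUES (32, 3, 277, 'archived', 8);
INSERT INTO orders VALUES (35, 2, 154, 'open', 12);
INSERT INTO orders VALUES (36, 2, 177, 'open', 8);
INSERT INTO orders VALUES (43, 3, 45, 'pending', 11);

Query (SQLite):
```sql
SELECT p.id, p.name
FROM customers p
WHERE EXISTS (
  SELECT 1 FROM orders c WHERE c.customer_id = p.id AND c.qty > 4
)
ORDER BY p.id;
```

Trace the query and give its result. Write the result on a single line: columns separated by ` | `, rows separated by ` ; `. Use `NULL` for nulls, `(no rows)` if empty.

1 | Jun ; 2 | Priya ; 3 | Alice

For each customers row, check whether any orders with matching customer_id has qty > 4.
Keep rows where that is true.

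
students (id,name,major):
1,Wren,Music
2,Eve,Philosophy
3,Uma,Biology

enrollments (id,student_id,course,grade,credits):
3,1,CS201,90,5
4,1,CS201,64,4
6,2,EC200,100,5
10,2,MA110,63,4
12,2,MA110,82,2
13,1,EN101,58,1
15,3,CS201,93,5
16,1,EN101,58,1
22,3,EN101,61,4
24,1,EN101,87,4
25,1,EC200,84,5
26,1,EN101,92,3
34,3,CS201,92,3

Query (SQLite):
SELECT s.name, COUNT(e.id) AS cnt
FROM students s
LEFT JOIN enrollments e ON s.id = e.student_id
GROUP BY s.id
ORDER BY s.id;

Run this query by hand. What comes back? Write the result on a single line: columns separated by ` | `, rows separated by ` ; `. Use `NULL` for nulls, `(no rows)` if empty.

LEFT JOIN keeps every students row; unmatched ones get NULL for enrollments columns.
Group by students.id and compute COUNT(e.id). COUNT(col) of an all-NULL group is 0.
  1: ids {3, 4, 13, 16, 24, 25, 26} → COUNT(e.id)=7
  2: ids {6, 10, 12} → COUNT(e.id)=3
  3: ids {15, 22, 34} → COUNT(e.id)=3

Wren | 7 ; Eve | 3 ; Uma | 3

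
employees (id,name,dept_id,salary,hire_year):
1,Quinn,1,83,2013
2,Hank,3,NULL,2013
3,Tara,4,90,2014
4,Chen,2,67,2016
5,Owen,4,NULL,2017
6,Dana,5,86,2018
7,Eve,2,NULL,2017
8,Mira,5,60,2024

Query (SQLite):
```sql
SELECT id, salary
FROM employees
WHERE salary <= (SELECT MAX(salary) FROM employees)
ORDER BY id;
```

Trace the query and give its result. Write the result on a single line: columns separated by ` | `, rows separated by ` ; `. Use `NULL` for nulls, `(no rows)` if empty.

1 | 83 ; 3 | 90 ; 4 | 67 ; 6 | 86 ; 8 | 60

Scalar subquery: MAX(salary) over all employees rows = 90.
Keep rows where salary <= that value.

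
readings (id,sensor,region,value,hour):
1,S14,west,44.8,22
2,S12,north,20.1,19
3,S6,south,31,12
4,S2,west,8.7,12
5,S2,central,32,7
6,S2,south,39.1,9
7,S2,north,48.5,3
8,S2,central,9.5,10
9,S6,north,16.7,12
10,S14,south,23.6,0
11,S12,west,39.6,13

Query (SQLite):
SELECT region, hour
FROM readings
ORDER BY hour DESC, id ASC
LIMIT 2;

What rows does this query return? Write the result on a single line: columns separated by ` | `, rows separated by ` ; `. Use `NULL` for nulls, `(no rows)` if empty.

west | 22 ; north | 19

Sort by hour desc, tiebreak id asc: (22, id=1), (19, id=2), (13, id=11), (12, id=3), (12, id=4) …. Take first 2.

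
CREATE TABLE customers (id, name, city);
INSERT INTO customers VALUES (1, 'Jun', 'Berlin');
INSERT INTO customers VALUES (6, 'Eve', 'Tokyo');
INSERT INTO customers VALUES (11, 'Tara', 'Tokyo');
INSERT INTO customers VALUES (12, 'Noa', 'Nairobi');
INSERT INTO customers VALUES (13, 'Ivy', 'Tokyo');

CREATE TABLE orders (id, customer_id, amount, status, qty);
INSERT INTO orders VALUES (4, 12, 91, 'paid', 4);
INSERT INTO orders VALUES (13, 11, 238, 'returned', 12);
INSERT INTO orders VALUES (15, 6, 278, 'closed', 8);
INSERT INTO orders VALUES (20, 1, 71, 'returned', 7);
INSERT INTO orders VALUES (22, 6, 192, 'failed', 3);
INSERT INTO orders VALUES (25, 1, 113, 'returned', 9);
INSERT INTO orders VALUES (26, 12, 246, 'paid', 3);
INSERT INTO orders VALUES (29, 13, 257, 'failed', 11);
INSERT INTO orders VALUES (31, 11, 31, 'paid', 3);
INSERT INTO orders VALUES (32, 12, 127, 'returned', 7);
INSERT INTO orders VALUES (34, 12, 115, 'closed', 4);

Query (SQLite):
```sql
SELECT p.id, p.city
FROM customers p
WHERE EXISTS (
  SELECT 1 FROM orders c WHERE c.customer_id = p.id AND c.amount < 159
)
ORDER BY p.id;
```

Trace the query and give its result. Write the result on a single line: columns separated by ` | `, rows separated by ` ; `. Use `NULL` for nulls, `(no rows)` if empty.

For each customers row, check whether any orders with matching customer_id has amount < 159.
Keep rows where that is true.

1 | Berlin ; 11 | Tokyo ; 12 | Nairobi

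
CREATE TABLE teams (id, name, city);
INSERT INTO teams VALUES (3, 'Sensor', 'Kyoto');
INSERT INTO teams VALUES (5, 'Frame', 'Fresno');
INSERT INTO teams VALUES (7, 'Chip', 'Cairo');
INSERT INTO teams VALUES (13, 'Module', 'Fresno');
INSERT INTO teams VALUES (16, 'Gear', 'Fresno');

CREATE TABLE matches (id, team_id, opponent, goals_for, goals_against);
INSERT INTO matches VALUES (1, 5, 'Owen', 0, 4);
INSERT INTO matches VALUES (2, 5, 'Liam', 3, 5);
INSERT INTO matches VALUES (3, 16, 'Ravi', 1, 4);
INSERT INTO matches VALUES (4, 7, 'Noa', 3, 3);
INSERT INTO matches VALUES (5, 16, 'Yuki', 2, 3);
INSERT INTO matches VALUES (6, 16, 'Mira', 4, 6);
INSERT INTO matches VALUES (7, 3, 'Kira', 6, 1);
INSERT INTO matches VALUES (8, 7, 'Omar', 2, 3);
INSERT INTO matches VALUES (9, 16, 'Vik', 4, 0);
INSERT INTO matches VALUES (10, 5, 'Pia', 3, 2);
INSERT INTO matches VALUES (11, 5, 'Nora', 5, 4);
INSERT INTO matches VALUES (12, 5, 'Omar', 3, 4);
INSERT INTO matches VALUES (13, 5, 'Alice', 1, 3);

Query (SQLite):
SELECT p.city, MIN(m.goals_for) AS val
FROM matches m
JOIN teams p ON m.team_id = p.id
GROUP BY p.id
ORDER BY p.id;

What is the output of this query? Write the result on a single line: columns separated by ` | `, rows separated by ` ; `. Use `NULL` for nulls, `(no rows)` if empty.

Join each matches row to its teams via team_id.
Group joined rows by teams.id; compute MIN(m.goals_for) per group.
  3: ids {7} → MIN(m.goals_for)=6
  5: ids {1, 2, 10, 11, 12, 13} → MIN(m.goals_for)=0
  7: ids {4, 8} → MIN(m.goals_for)=2
  16: ids {3, 5, 6, 9} → MIN(m.goals_for)=1

Kyoto | 6 ; Fresno | 0 ; Cairo | 2 ; Fresno | 1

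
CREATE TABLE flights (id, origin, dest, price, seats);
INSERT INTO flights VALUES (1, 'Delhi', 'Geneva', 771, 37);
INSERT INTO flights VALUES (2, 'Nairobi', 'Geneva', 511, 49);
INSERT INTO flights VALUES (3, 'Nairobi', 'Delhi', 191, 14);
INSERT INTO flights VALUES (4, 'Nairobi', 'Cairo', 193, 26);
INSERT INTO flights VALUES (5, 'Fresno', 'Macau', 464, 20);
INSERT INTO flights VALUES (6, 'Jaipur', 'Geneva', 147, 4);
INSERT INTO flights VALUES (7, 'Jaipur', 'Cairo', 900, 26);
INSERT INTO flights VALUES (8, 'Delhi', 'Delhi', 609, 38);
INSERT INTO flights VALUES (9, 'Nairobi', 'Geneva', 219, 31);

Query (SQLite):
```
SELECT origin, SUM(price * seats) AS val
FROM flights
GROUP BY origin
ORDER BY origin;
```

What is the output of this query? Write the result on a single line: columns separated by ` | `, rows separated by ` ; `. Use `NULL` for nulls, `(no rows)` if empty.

Delhi | 51669 ; Fresno | 9280 ; Jaipur | 23988 ; Nairobi | 39520

For each row compute price * seats.
Group by origin; take SUM of the expression per group.
  Delhi: ids {1, 8} → SUM(price * seats)=51669
  Fresno: ids {5} → SUM(price * seats)=9280
  Jaipur: ids {6, 7} → SUM(price * seats)=23988
  Nairobi: ids {2, 3, 4, 9} → SUM(price * seats)=39520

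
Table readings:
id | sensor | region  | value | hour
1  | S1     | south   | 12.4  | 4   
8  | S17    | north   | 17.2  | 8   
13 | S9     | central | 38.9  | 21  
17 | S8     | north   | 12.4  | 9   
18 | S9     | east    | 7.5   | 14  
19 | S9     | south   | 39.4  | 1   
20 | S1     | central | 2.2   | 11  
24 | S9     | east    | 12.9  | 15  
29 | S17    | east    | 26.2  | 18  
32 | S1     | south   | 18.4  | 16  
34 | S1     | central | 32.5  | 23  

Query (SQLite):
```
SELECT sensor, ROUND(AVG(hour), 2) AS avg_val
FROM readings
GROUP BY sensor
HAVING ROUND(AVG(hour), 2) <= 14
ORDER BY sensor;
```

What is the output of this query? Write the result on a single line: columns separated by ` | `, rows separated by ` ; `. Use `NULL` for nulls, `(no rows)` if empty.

Partition readings by sensor; compute ROUND(AVG(hour), 2) within each group.
HAVING: keep groups where ROUND(AVG(hour), 2) <= 14.
  S1: ids {1, 20, 32, 34} → ROUND(AVG(hour), 2)=13.5
  S17: ids {8, 29} → ROUND(AVG(hour), 2)=13
  S8: ids {17} → ROUND(AVG(hour), 2)=9
  S9: ids {13, 18, 19, 24} → ROUND(AVG(hour), 2)=12.75

S1 | 13.5 ; S17 | 13 ; S8 | 9 ; S9 | 12.75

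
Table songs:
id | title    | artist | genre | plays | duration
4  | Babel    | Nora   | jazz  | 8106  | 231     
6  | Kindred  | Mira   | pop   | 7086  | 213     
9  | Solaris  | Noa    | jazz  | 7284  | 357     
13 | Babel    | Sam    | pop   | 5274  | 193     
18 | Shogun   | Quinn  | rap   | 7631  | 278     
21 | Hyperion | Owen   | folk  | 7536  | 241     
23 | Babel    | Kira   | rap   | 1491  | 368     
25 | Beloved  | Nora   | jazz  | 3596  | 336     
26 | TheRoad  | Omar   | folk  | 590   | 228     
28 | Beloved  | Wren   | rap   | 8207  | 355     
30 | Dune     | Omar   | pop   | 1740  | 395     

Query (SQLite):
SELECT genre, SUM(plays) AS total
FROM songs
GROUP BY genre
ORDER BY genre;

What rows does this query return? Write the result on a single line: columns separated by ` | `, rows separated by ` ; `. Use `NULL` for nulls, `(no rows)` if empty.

folk | 8126 ; jazz | 18986 ; pop | 14100 ; rap | 17329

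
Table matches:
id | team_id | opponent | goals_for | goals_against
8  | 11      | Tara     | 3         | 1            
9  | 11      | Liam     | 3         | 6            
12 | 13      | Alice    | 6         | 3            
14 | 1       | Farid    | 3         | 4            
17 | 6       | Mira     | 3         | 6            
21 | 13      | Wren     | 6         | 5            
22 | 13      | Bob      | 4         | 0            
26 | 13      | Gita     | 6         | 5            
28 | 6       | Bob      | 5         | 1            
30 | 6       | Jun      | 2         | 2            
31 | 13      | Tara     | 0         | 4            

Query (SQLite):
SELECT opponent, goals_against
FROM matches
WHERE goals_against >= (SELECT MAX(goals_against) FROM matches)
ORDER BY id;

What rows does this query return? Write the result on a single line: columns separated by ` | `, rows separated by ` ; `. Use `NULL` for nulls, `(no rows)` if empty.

Liam | 6 ; Mira | 6

Scalar subquery: MAX(goals_against) over all matches rows = 6.
Keep rows where goals_against >= that value.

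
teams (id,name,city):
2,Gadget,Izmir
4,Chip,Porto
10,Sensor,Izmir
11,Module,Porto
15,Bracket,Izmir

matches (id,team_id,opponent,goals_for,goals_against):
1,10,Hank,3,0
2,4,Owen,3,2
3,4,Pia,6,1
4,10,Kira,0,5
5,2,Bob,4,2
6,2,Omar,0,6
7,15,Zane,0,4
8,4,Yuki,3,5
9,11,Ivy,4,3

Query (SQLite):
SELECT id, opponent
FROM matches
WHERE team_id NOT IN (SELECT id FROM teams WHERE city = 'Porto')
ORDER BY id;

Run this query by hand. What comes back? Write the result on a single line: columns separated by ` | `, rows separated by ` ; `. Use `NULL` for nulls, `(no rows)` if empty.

Inner query: teams.id where city = 'Porto'.
Outer: keep matches rows whose team_id is not in that set.
Inner query → {4, 11}

1 | Hank ; 4 | Kira ; 5 | Bob ; 6 | Omar ; 7 | Zane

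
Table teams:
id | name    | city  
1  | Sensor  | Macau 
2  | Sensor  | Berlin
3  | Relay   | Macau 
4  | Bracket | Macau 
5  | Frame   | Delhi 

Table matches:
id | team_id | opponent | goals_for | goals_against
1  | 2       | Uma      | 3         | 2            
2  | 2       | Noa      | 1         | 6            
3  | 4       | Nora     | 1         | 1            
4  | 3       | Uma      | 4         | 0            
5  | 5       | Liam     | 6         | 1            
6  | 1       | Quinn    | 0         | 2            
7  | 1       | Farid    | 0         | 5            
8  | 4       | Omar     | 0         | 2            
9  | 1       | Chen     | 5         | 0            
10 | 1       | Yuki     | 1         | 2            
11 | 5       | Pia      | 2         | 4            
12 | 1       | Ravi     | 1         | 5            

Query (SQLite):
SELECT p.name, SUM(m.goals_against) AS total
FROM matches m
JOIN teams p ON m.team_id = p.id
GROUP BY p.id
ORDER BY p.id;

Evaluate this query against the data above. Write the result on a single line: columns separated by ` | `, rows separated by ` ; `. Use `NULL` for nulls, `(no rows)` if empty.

Sensor | 14 ; Sensor | 8 ; Relay | 0 ; Bracket | 3 ; Frame | 5

Join each matches row to its teams via team_id.
Group joined rows by teams.id; compute SUM(m.goals_against) per group.
  1: ids {6, 7, 9, 10, 12} → SUM(m.goals_against)=14
  2: ids {1, 2} → SUM(m.goals_against)=8
  3: ids {4} → SUM(m.goals_against)=0
  4: ids {3, 8} → SUM(m.goals_against)=3
  5: ids {5, 11} → SUM(m.goals_against)=5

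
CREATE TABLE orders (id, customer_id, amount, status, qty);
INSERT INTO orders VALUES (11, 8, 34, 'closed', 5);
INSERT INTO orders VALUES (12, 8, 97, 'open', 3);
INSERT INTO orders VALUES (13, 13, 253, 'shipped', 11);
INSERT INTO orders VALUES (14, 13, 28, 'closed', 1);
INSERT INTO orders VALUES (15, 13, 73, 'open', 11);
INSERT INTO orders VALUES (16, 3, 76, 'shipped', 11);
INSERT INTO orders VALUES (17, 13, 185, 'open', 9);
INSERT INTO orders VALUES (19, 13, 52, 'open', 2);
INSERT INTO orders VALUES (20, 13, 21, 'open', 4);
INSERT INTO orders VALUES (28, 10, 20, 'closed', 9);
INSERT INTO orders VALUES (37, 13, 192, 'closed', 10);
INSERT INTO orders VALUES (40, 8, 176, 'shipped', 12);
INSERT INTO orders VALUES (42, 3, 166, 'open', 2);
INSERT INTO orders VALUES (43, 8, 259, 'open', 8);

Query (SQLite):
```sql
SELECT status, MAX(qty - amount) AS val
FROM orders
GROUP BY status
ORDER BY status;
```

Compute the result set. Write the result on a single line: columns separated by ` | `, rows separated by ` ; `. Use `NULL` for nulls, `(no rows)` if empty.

For each row compute qty - amount.
Group by status; take MAX of the expression per group.
  closed: ids {11, 14, 28, 37} → MAX(qty - amount)=-11
  open: ids {12, 15, 17, 19, 20, 42, 43} → MAX(qty - amount)=-17
  shipped: ids {13, 16, 40} → MAX(qty - amount)=-65

closed | -11 ; open | -17 ; shipped | -65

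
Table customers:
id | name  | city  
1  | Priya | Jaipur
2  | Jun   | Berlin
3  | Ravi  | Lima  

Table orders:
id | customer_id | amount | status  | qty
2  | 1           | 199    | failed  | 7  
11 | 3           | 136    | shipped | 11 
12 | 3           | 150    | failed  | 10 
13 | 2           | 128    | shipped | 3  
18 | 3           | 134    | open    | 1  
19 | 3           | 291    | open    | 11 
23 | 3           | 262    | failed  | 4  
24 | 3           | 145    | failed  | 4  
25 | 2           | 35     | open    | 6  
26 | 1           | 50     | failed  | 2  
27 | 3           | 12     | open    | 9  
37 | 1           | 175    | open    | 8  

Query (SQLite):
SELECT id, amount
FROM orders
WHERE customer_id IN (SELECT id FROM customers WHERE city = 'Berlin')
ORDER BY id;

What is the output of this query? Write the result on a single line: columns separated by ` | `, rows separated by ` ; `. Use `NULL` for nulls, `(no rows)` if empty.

13 | 128 ; 25 | 35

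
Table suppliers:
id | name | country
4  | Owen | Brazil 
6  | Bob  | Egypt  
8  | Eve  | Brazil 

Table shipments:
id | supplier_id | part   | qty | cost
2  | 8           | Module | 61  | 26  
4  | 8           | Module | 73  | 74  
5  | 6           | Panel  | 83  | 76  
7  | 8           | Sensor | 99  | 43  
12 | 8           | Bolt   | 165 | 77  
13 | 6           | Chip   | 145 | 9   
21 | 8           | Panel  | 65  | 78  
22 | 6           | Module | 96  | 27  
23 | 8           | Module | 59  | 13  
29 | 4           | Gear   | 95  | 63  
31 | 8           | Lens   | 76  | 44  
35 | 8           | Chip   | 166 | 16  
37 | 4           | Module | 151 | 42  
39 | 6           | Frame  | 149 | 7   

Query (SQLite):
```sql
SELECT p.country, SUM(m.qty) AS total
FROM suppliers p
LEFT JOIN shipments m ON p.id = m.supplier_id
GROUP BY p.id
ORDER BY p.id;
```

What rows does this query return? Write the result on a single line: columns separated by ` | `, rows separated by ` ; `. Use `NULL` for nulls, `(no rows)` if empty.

LEFT JOIN keeps every suppliers row; unmatched ones get NULL for shipments columns.
Group by suppliers.id and compute SUM(m.qty). SUM over an all-NULL group is NULL.
  4: ids {29, 37} → SUM(m.qty)=246
  6: ids {5, 13, 22, 39} → SUM(m.qty)=473
  8: ids {2, 4, 7, 12, 21, 23, 31, 35} → SUM(m.qty)=764

Brazil | 246 ; Egypt | 473 ; Brazil | 764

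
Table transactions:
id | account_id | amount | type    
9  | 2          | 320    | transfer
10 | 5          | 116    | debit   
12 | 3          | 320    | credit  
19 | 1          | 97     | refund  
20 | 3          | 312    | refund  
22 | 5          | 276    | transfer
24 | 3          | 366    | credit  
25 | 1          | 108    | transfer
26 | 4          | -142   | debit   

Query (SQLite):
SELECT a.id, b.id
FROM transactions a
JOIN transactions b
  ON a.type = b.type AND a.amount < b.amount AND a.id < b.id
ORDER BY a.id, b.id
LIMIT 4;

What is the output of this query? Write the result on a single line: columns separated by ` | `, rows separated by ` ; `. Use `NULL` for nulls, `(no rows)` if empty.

Pairs (a,b) with same type, a.amount < b.amount, a.id < b.id.
type groups: credit:{12,24} debit:{10,26} refund:{19,20} transfer:{9,22,25}
Ordered by (a.id, b.id); first 4.

12 | 24 ; 19 | 20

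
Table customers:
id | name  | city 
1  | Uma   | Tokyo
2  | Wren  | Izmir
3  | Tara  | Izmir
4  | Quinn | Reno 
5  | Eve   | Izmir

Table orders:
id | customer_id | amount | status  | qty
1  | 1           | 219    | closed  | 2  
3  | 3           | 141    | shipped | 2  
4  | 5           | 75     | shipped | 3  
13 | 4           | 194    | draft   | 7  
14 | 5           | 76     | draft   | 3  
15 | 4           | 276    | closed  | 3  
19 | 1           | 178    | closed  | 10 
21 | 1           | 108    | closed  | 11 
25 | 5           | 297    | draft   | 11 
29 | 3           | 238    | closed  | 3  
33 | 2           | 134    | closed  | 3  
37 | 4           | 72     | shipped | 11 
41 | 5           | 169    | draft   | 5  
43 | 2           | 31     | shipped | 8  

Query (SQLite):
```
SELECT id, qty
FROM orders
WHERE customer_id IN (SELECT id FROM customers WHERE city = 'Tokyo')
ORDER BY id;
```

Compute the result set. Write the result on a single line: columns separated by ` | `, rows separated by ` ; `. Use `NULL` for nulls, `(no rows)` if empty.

Inner query: customers.id where city = 'Tokyo'.
Outer: keep orders rows whose customer_id is in that set.
Inner query → {1}

1 | 2 ; 19 | 10 ; 21 | 11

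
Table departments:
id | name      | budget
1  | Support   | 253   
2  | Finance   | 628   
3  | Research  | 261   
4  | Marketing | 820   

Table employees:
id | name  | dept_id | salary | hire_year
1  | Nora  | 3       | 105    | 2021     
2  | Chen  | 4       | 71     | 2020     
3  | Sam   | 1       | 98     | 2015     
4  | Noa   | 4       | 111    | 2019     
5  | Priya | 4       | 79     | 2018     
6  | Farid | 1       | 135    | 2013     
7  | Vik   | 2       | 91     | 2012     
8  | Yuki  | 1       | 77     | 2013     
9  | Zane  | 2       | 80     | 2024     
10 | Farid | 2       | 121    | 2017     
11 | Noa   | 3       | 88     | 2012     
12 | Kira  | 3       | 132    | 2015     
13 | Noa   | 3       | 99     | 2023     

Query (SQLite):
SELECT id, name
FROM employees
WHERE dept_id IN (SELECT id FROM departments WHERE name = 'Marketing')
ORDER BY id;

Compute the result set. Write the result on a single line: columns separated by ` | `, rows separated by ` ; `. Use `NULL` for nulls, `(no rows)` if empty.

Inner query: departments.id where name = 'Marketing'.
Outer: keep employees rows whose dept_id is in that set.
Inner query → {4}

2 | Chen ; 4 | Noa ; 5 | Priya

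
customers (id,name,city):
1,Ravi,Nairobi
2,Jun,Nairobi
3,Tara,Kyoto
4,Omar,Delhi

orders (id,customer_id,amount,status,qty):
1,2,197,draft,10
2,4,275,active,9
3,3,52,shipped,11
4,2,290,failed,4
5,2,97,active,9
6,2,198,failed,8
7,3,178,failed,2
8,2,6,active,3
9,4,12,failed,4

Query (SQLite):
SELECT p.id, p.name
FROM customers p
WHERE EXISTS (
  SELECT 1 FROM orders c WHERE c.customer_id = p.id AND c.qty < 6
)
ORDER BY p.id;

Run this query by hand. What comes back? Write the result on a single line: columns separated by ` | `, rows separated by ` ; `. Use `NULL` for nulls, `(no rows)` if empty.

2 | Jun ; 3 | Tara ; 4 | Omar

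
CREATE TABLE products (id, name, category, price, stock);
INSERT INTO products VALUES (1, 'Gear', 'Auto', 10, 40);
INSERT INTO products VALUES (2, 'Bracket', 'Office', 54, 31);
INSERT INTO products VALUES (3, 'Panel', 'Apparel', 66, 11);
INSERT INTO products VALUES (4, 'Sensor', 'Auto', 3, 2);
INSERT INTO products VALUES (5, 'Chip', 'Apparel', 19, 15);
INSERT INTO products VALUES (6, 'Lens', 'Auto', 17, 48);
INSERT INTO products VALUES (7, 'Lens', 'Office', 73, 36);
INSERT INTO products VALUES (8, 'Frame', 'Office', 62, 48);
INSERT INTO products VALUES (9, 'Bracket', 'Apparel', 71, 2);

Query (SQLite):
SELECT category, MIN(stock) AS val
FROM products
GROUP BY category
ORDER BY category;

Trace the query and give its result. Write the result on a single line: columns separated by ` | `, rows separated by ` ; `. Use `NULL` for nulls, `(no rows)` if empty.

Partition products by category; compute MIN(stock) within each group.
  Apparel: ids {3, 5, 9} → MIN(stock)=2
  Auto: ids {1, 4, 6} → MIN(stock)=2
  Office: ids {2, 7, 8} → MIN(stock)=31

Apparel | 2 ; Auto | 2 ; Office | 31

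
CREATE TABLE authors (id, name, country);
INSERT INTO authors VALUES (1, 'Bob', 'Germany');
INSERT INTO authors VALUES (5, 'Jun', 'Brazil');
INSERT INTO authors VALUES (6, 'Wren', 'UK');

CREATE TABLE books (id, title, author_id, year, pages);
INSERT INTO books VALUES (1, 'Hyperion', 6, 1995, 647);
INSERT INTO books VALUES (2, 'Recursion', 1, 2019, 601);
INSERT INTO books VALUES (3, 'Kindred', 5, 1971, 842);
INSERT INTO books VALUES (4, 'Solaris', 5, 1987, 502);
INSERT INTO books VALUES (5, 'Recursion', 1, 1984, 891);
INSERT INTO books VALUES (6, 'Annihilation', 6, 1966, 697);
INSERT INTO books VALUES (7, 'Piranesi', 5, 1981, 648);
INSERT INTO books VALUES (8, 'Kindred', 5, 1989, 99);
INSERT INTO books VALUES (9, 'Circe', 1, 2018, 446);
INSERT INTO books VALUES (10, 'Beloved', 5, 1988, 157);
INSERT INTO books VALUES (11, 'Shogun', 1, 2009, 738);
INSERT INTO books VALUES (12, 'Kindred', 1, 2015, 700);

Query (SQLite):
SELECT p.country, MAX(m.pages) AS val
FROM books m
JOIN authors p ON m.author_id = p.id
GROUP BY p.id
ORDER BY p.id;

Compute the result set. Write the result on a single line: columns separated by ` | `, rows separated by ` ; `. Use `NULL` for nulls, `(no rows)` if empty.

Join each books row to its authors via author_id.
Group joined rows by authors.id; compute MAX(m.pages) per group.
  1: ids {2, 5, 9, 11, 12} → MAX(m.pages)=891
  5: ids {3, 4, 7, 8, 10} → MAX(m.pages)=842
  6: ids {1, 6} → MAX(m.pages)=697

Germany | 891 ; Brazil | 842 ; UK | 697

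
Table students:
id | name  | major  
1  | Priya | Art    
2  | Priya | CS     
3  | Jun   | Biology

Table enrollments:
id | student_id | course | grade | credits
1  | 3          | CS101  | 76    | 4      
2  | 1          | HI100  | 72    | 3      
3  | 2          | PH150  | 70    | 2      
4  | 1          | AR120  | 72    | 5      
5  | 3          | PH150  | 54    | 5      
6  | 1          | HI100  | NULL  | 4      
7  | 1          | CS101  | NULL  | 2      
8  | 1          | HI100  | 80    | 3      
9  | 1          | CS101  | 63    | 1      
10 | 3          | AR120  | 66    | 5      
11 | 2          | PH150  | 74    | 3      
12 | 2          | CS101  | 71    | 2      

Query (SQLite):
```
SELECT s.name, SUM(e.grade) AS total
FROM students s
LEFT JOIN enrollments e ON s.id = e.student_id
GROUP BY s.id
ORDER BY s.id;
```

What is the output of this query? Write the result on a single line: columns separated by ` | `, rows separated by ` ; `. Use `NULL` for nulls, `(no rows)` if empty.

LEFT JOIN keeps every students row; unmatched ones get NULL for enrollments columns.
Group by students.id and compute SUM(e.grade). SUM over an all-NULL group is NULL.
  1: ids {2, 4, 6, 7, 8, 9} → SUM(e.grade)=287
  2: ids {3, 11, 12} → SUM(e.grade)=215
  3: ids {1, 5, 10} → SUM(e.grade)=196

Priya | 287 ; Priya | 215 ; Jun | 196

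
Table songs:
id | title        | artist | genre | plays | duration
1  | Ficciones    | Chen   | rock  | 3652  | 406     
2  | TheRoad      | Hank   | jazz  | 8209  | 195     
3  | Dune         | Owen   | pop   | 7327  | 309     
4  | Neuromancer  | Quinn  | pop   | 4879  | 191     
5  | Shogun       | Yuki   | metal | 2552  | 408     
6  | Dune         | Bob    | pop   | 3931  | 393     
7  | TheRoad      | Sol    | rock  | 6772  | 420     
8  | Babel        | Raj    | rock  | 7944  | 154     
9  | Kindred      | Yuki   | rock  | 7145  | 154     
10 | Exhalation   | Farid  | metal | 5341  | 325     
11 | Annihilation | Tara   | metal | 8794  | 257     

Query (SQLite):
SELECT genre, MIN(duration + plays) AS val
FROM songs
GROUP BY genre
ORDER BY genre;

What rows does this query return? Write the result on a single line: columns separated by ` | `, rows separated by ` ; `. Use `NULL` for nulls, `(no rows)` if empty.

jazz | 8404 ; metal | 2960 ; pop | 4324 ; rock | 4058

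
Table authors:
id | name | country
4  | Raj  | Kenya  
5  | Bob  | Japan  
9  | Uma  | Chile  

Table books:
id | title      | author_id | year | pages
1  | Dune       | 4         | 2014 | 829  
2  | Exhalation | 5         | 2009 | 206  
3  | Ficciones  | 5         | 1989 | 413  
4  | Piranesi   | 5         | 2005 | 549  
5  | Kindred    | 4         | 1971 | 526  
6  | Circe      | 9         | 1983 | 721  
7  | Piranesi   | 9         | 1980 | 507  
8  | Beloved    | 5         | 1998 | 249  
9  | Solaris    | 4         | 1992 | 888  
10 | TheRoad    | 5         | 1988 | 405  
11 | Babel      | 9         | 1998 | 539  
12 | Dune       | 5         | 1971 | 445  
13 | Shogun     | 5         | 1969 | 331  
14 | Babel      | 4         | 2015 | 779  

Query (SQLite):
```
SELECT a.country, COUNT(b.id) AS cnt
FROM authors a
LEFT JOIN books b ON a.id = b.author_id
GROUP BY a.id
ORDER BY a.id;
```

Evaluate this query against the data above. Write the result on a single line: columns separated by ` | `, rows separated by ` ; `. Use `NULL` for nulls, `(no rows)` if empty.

Kenya | 4 ; Japan | 7 ; Chile | 3

LEFT JOIN keeps every authors row; unmatched ones get NULL for books columns.
Group by authors.id and compute COUNT(b.id). COUNT(col) of an all-NULL group is 0.
  4: ids {1, 5, 9, 14} → COUNT(b.id)=4
  5: ids {2, 3, 4, 8, 10, 12, 13} → COUNT(b.id)=7
  9: ids {6, 7, 11} → COUNT(b.id)=3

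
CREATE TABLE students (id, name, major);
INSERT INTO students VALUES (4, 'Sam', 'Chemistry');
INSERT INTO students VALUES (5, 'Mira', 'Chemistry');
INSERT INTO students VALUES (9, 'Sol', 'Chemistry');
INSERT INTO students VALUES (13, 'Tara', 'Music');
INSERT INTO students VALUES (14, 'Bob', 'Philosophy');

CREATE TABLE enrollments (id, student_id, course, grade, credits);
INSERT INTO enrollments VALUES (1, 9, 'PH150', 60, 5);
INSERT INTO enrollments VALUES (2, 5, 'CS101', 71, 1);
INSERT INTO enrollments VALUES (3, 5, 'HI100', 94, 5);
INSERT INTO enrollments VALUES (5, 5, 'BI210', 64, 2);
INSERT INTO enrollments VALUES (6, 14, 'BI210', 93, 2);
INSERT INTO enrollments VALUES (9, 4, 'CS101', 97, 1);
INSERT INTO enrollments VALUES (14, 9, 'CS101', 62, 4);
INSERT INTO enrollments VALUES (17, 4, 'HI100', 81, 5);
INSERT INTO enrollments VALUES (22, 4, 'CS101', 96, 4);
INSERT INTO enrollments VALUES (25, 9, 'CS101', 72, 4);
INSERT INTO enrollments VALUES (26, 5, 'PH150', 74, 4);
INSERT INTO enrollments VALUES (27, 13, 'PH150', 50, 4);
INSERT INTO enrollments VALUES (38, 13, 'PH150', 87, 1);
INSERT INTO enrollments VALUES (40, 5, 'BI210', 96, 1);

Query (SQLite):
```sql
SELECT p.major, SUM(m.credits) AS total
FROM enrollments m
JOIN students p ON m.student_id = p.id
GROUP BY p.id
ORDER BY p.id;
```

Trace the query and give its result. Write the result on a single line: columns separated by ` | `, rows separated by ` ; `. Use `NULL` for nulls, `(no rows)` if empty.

Join each enrollments row to its students via student_id.
Group joined rows by students.id; compute SUM(m.credits) per group.
  4: ids {9, 17, 22} → SUM(m.credits)=10
  5: ids {2, 3, 5, 26, 40} → SUM(m.credits)=13
  9: ids {1, 14, 25} → SUM(m.credits)=13
  13: ids {27, 38} → SUM(m.credits)=5
  14: ids {6} → SUM(m.credits)=2

Chemistry | 10 ; Chemistry | 13 ; Chemistry | 13 ; Music | 5 ; Philosophy | 2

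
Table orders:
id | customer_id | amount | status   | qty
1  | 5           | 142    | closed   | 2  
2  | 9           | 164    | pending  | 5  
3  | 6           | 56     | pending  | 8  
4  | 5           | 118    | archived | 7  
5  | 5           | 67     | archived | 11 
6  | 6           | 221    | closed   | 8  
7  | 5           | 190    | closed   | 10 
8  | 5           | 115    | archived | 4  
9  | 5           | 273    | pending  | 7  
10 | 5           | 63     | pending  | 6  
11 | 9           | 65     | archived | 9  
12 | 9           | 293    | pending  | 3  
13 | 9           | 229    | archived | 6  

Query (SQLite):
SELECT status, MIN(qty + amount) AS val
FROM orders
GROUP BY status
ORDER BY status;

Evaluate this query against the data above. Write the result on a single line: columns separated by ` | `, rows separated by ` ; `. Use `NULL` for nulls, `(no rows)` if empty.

archived | 74 ; closed | 144 ; pending | 64

For each row compute qty + amount.
Group by status; take MIN of the expression per group.
  archived: ids {4, 5, 8, 11, 13} → MIN(qty + amount)=74
  closed: ids {1, 6, 7} → MIN(qty + amount)=144
  pending: ids {2, 3, 9, 10, 12} → MIN(qty + amount)=64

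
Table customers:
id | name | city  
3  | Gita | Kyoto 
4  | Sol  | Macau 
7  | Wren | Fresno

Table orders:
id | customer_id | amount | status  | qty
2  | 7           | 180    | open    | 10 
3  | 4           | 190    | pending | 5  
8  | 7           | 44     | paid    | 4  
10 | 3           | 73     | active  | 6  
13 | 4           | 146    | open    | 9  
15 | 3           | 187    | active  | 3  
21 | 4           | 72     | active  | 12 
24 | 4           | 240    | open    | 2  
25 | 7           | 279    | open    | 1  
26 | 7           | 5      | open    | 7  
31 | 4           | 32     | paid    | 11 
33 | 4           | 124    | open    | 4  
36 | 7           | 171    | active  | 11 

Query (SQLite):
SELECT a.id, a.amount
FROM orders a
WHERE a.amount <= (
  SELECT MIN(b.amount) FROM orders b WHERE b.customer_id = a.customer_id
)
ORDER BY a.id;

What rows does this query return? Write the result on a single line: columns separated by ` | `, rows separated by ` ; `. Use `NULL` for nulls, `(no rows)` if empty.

10 | 73 ; 26 | 5 ; 31 | 32

For each orders row a, compute MIN(amount) over rows sharing a.customer_id.
Keep row a if a.amount <= that per-group MIN.
  customer_id=3: MIN(amount) = 73
  customer_id=4: MIN(amount) = 32
  customer_id=7: MIN(amount) = 5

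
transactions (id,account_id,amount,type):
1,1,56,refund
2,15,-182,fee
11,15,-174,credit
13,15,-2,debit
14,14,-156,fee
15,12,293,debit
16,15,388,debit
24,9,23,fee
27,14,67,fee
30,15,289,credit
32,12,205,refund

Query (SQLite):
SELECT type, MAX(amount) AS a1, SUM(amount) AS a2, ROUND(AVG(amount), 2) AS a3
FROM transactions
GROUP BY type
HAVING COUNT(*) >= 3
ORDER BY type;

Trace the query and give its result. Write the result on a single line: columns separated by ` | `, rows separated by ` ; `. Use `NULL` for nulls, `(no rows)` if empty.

Group transactions by type.
Per group compute: MAX(amount), SUM(amount), ROUND(AVG(amount), 2).
HAVING: drop groups with fewer than 3 rows.
  credit: ids {11, 30} → MAX(amount)=289, SUM(amount)=115, ROUND(AVG(amount), 2)=57.5
  debit: ids {13, 15, 16} → MAX(amount)=388, SUM(amount)=679, ROUND(AVG(amount), 2)=226.33
  fee: ids {2, 14, 24, 27} → MAX(amount)=67, SUM(amount)=-248, ROUND(AVG(amount), 2)=-62
  refund: ids {1, 32} → MAX(amount)=205, SUM(amount)=261, ROUND(AVG(amount), 2)=130.5

debit | 388 | 679 | 226.33 ; fee | 67 | -248 | -62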